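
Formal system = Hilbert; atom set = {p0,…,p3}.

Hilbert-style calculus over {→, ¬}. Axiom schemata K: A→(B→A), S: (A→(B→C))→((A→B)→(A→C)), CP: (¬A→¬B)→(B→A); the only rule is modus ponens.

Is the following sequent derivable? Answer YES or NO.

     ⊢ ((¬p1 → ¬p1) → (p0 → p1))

Search for a countermodel by truth-table:
  v=0000: Γ:[] Δ:[((¬p1 → ¬p1) → (p0 → p1))=T] refutes=False
  v=0001: Γ:[] Δ:[((¬p1 → ¬p1) → (p0 → p1))=T] refutes=False
  v=0010: Γ:[] Δ:[((¬p1 → ¬p1) → (p0 → p1))=T] refutes=False
  v=0011: Γ:[] Δ:[((¬p1 → ¬p1) → (p0 → p1))=T] refutes=False
  v=0100: Γ:[] Δ:[((¬p1 → ¬p1) → (p0 → p1))=T] refutes=False
  v=0101: Γ:[] Δ:[((¬p1 → ¬p1) → (p0 → p1))=T] refutes=False
  v=0110: Γ:[] Δ:[((¬p1 → ¬p1) → (p0 → p1))=T] refutes=False
  v=0111: Γ:[] Δ:[((¬p1 → ¬p1) → (p0 → p1))=T] refutes=False
  v=1000: Γ:[] Δ:[((¬p1 → ¬p1) → (p0 → p1))=F] refutes=True  ← countermodel

Result: NO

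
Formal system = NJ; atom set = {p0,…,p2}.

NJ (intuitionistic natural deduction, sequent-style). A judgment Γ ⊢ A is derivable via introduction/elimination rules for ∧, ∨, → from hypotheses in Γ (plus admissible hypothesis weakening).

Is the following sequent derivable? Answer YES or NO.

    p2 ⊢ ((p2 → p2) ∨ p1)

Proof tree:
[∨I₁] p2 ⊢ ((p2 → p2) ∨ p1)
  [Wk] p2 ⊢ (p2 → p2)
    [→I]  ⊢ (p2 → p2)
      [Ax] p2 ⊢ p2

Result: YES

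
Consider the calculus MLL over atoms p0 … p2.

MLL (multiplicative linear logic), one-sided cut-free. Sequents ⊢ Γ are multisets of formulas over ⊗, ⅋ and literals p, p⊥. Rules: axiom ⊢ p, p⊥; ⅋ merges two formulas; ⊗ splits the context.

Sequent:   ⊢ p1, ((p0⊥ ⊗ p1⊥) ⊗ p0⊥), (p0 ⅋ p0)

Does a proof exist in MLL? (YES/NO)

Derivation trace:
[⅋]  ⊢ p1, ((p0⊥ ⊗ p1⊥) ⊗ p0⊥), (p0 ⅋ p0)
  [⊗]  ⊢ p0, p1, p0, ((p0⊥ ⊗ p1⊥) ⊗ p0⊥)
    [⊗]  ⊢ p0, p1, (p0⊥ ⊗ p1⊥)
      [Ax]  ⊢ p0, p0⊥
      [Ax]  ⊢ p1, p1⊥
    [Ax]  ⊢ p0, p0⊥

Result: YES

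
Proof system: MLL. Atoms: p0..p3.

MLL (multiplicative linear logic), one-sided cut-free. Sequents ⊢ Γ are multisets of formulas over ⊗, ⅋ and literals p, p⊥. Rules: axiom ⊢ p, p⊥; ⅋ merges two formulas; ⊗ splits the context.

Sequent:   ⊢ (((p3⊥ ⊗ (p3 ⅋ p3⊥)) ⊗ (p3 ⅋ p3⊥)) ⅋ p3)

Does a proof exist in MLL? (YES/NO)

Derivation (root first):
[⅋]  ⊢ (((p3⊥ ⊗ (p3 ⅋ p3⊥)) ⊗ (p3 ⅋ p3⊥)) ⅋ p3)
  [⊗]  ⊢ p3, ((p3⊥ ⊗ (p3 ⅋ p3⊥)) ⊗ (p3 ⅋ p3⊥))
    [⊗]  ⊢ p3, (p3⊥ ⊗ (p3 ⅋ p3⊥))
      [Ax]  ⊢ p3, p3⊥
      [⅋]  ⊢ (p3 ⅋ p3⊥)
        [Ax]  ⊢ p3, p3⊥
    [⅋]  ⊢ (p3 ⅋ p3⊥)
      [Ax]  ⊢ p3, p3⊥

Result: YES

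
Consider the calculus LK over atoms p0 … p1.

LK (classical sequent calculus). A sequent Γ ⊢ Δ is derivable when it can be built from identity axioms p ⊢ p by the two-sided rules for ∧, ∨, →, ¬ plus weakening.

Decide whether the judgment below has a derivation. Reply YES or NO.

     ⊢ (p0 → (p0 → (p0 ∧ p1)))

Search for a countermodel by truth-table:
  v=00: Γ:[] Δ:[(p0 → (p0 → (p0 ∧ p1)))=T] refutes=False
  v=01: Γ:[] Δ:[(p0 → (p0 → (p0 ∧ p1)))=T] refutes=False
  v=10: Γ:[] Δ:[(p0 → (p0 → (p0 ∧ p1)))=F] refutes=True  ← countermodel

Result: NO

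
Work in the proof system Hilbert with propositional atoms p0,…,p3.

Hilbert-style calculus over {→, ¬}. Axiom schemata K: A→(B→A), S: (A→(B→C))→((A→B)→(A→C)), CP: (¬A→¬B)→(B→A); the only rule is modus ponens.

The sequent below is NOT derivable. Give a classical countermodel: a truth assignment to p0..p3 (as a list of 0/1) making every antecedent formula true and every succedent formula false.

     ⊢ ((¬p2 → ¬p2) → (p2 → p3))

Truth-table refutation:
  v=0000: Γ:[] Δ:[((¬p2 → ¬p2) → (p2 → p3))=T] refutes=False
  v=0001: Γ:[] Δ:[((¬p2 → ¬p2) → (p2 → p3))=T] refutes=False
  v=0010: Γ:[] Δ:[((¬p2 → ¬p2) → (p2 → p3))=F] refutes=True  ← countermodel

Result: [0, 0, 1, 0]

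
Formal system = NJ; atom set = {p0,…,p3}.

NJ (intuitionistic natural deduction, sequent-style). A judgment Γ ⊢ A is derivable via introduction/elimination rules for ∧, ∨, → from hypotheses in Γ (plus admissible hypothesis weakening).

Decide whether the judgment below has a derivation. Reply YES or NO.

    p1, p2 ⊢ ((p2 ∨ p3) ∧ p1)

Proof tree:
[∧I] p1, p2 ⊢ ((p2 ∨ p3) ∧ p1)
  [∨I₁] p2 ⊢ (p2 ∨ p3)
    [Ax] p2 ⊢ p2
  [Ax] p1 ⊢ p1

Result: YES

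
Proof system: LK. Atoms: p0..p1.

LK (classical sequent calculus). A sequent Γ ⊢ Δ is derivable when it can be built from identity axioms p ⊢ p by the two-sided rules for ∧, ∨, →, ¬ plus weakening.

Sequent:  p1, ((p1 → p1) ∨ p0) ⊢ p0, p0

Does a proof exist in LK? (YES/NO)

Truth-table refutation:
  v=00: Γ:[p1=F, ((p1 → p1) ∨ p0)=T] Δ:[p0=F, p0=F] refutes=False
  v=01: Γ:[p1=T, ((p1 → p1) ∨ p0)=T] Δ:[p0=F, p0=F] refutes=True  ← countermodel

Result: NO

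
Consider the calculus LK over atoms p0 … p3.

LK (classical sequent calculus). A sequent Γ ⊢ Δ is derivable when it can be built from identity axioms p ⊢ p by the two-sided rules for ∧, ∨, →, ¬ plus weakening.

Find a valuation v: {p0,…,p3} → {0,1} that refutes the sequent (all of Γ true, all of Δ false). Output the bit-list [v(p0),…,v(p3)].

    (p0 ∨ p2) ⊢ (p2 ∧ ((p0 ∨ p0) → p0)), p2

Truth-table refutation:
  v=0000: Γ:[(p0 ∨ p2)=F] Δ:[(p2 ∧ ((p0 ∨ p0) → p0))=F, p2=F] refutes=False
  v=0001: Γ:[(p0 ∨ p2)=F] Δ:[(p2 ∧ ((p0 ∨ p0) → p0))=F, p2=F] refutes=False
  v=0010: Γ:[(p0 ∨ p2)=T] Δ:[(p2 ∧ ((p0 ∨ p0) → p0))=T, p2=T] refutes=False
  v=0011: Γ:[(p0 ∨ p2)=T] Δ:[(p2 ∧ ((p0 ∨ p0) → p0))=T, p2=T] refutes=False
  v=0100: Γ:[(p0 ∨ p2)=F] Δ:[(p2 ∧ ((p0 ∨ p0) → p0))=F, p2=F] refutes=False
  v=0101: Γ:[(p0 ∨ p2)=F] Δ:[(p2 ∧ ((p0 ∨ p0) → p0))=F, p2=F] refutes=False
  v=0110: Γ:[(p0 ∨ p2)=T] Δ:[(p2 ∧ ((p0 ∨ p0) → p0))=T, p2=T] refutes=False
  v=0111: Γ:[(p0 ∨ p2)=T] Δ:[(p2 ∧ ((p0 ∨ p0) → p0))=T, p2=T] refutes=False
  v=1000: Γ:[(p0 ∨ p2)=T] Δ:[(p2 ∧ ((p0 ∨ p0) → p0))=F, p2=F] refutes=True  ← countermodel

Result: [1, 0, 0, 0]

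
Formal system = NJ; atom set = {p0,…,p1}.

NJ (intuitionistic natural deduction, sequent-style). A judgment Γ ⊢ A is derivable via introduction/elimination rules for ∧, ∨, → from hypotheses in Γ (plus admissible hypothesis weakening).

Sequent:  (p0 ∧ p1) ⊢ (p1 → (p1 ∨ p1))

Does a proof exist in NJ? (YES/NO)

Derivation trace:
[Wk] (p0 ∧ p1) ⊢ (p1 → (p1 ∨ p1))
  [→I]  ⊢ (p1 → (p1 ∨ p1))
    [∨I₁] p1 ⊢ (p1 ∨ p1)
      [Ax] p1 ⊢ p1

Result: YES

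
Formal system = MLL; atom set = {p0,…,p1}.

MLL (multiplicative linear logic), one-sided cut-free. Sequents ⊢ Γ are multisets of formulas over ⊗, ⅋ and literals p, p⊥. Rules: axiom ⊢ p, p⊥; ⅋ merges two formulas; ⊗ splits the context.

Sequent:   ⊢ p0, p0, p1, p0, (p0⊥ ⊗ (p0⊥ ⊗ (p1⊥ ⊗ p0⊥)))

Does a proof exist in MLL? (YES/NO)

Proof tree:
[⊗]  ⊢ p0, p0, p1, p0, (p0⊥ ⊗ (p0⊥ ⊗ (p1⊥ ⊗ p0⊥)))
  [Ax]  ⊢ p0, p0⊥
  [⊗]  ⊢ p0, p1, p0, (p0⊥ ⊗ (p1⊥ ⊗ p0⊥))
    [Ax]  ⊢ p0, p0⊥
    [⊗]  ⊢ p1, p0, (p1⊥ ⊗ p0⊥)
      [Ax]  ⊢ p1, p1⊥
      [Ax]  ⊢ p0, p0⊥

Result: YES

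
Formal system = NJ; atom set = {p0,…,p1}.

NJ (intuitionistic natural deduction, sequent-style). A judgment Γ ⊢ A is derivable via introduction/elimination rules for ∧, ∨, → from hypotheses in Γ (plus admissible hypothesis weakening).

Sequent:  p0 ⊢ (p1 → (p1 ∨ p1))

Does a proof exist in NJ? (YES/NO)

Derivation trace:
[→I] p0 ⊢ (p1 → (p1 ∨ p1))
  [∨I₂] p1, p0 ⊢ (p1 ∨ p1)
    [Wk] p1, p0 ⊢ p1
      [Ax] p1 ⊢ p1

Result: YES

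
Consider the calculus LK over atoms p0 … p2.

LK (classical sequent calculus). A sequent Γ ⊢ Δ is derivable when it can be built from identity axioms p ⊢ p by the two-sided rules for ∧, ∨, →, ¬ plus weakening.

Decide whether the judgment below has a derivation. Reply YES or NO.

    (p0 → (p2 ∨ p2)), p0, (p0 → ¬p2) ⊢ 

Derivation (root first):
[→L] (p0 → (p2 ∨ p2)), p0, (p0 → ¬p2) ⊢ 
  [Ax] p0 ⊢ p0
  [¬L] p0, (p0 → (p2 ∨ p2)), ¬p2 ⊢ 
    [→L] p0, (p0 → (p2 ∨ p2)) ⊢ p2
      [Ax] p0 ⊢ p0
      [∨L] (p2 ∨ p2) ⊢ p2
        [Ax] p2 ⊢ p2
        [Ax] p2 ⊢ p2

Result: YES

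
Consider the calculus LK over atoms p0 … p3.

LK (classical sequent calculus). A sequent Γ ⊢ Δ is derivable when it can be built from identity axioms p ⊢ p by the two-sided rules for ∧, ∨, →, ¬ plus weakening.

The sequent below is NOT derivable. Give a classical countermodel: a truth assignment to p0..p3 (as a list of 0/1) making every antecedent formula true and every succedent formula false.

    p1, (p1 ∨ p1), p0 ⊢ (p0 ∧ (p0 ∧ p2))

Truth-table refutation:
  v=0000: Γ:[p1=F, (p1 ∨ p1)=F, p0=F] Δ:[(p0 ∧ (p0 ∧ p2))=F] refutes=False
  v=0001: Γ:[p1=F, (p1 ∨ p1)=F, p0=F] Δ:[(p0 ∧ (p0 ∧ p2))=F] refutes=False
  v=0010: Γ:[p1=F, (p1 ∨ p1)=F, p0=F] Δ:[(p0 ∧ (p0 ∧ p2))=F] refutes=False
  v=0011: Γ:[p1=F, (p1 ∨ p1)=F, p0=F] Δ:[(p0 ∧ (p0 ∧ p2))=F] refutes=False
  v=0100: Γ:[p1=T, (p1 ∨ p1)=T, p0=F] Δ:[(p0 ∧ (p0 ∧ p2))=F] refutes=False
  v=0101: Γ:[p1=T, (p1 ∨ p1)=T, p0=F] Δ:[(p0 ∧ (p0 ∧ p2))=F] refutes=False
  v=0110: Γ:[p1=T, (p1 ∨ p1)=T, p0=F] Δ:[(p0 ∧ (p0 ∧ p2))=F] refutes=False
  v=0111: Γ:[p1=T, (p1 ∨ p1)=T, p0=F] Δ:[(p0 ∧ (p0 ∧ p2))=F] refutes=False
  v=1000: Γ:[p1=F, (p1 ∨ p1)=F, p0=T] Δ:[(p0 ∧ (p0 ∧ p2))=F] refutes=False
  v=1001: Γ:[p1=F, (p1 ∨ p1)=F, p0=T] Δ:[(p0 ∧ (p0 ∧ p2))=F] refutes=False
  v=1010: Γ:[p1=F, (p1 ∨ p1)=F, p0=T] Δ:[(p0 ∧ (p0 ∧ p2))=T] refutes=False
  v=1011: Γ:[p1=F, (p1 ∨ p1)=F, p0=T] Δ:[(p0 ∧ (p0 ∧ p2))=T] refutes=False
  v=1100: Γ:[p1=T, (p1 ∨ p1)=T, p0=T] Δ:[(p0 ∧ (p0 ∧ p2))=F] refutes=True  ← countermodel

Result: [1, 1, 0, 0]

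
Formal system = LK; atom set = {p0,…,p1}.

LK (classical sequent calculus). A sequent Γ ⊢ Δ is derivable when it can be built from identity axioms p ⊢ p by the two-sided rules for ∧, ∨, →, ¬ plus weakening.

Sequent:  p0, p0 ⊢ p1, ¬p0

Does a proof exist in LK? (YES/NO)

Enumerate valuations to refute Γ ⊢ Δ:
  v=00: Γ:[p0=F, p0=F] Δ:[p1=F, ¬p0=T] refutes=False
  v=01: Γ:[p0=F, p0=F] Δ:[p1=T, ¬p0=T] refutes=False
  v=10: Γ:[p0=T, p0=T] Δ:[p1=F, ¬p0=F] refutes=True  ← countermodel

Result: NO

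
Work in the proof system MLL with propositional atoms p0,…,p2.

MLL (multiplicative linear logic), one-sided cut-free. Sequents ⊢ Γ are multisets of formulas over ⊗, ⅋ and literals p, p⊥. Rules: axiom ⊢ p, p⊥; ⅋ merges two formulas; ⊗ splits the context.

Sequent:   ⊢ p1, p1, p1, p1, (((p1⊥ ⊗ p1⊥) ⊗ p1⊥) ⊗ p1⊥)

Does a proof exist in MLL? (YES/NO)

Derivation (root first):
[⊗]  ⊢ p1, p1, p1, p1, (((p1⊥ ⊗ p1⊥) ⊗ p1⊥) ⊗ p1⊥)
  [⊗]  ⊢ p1, p1, p1, ((p1⊥ ⊗ p1⊥) ⊗ p1⊥)
    [⊗]  ⊢ p1, p1, (p1⊥ ⊗ p1⊥)
      [Ax]  ⊢ p1, p1⊥
      [Ax]  ⊢ p1, p1⊥
    [Ax]  ⊢ p1, p1⊥
  [Ax]  ⊢ p1, p1⊥

Result: YES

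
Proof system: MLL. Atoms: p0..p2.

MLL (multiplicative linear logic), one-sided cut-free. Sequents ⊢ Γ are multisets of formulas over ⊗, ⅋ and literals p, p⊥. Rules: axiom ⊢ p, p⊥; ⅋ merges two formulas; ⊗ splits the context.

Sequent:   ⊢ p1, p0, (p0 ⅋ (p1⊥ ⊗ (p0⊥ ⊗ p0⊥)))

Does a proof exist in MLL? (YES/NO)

Derivation (root first):
[⅋]  ⊢ p1, p0, (p0 ⅋ (p1⊥ ⊗ (p0⊥ ⊗ p0⊥)))
  [⊗]  ⊢ p1, p0, p0, (p1⊥ ⊗ (p0⊥ ⊗ p0⊥))
    [Ax]  ⊢ p1, p1⊥
    [⊗]  ⊢ p0, p0, (p0⊥ ⊗ p0⊥)
      [Ax]  ⊢ p0, p0⊥
      [Ax]  ⊢ p0, p0⊥

Result: YES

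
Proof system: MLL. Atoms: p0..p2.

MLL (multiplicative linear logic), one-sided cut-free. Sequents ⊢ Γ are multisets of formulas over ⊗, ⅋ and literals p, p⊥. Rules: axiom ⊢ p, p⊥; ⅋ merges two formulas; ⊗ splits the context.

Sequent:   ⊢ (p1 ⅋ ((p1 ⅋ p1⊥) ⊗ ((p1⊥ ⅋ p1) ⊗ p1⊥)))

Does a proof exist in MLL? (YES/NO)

Derivation (root first):
[⅋]  ⊢ (p1 ⅋ ((p1 ⅋ p1⊥) ⊗ ((p1⊥ ⅋ p1) ⊗ p1⊥)))
  [⊗]  ⊢ p1, ((p1 ⅋ p1⊥) ⊗ ((p1⊥ ⅋ p1) ⊗ p1⊥))
    [⅋]  ⊢ (p1 ⅋ p1⊥)
      [Ax]  ⊢ p1, p1⊥
    [⊗]  ⊢ p1, ((p1⊥ ⅋ p1) ⊗ p1⊥)
      [⅋]  ⊢ (p1⊥ ⅋ p1)
        [Ax]  ⊢ p1, p1⊥
      [Ax]  ⊢ p1, p1⊥

Result: YES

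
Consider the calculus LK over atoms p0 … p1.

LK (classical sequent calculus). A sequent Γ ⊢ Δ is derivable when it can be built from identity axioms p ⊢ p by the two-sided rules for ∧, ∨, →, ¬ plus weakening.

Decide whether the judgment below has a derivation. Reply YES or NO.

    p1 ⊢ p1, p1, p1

Proof tree:
[WR] p1 ⊢ p1, p1, p1
  [WR] p1 ⊢ p1, p1
    [Ax] p1 ⊢ p1

Result: YES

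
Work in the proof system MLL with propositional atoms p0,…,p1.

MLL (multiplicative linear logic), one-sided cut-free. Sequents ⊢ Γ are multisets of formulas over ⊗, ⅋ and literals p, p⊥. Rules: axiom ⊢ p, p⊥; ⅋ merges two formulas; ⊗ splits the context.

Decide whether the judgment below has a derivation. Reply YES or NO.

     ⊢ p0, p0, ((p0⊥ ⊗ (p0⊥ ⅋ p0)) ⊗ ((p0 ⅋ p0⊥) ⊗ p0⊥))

Proof tree:
[⊗]  ⊢ p0, p0, ((p0⊥ ⊗ (p0⊥ ⅋ p0)) ⊗ ((p0 ⅋ p0⊥) ⊗ p0⊥))
  [⊗]  ⊢ p0, (p0⊥ ⊗ (p0⊥ ⅋ p0))
    [Ax]  ⊢ p0, p0⊥
    [⅋]  ⊢ (p0⊥ ⅋ p0)
      [Ax]  ⊢ p0, p0⊥
  [⊗]  ⊢ p0, ((p0 ⅋ p0⊥) ⊗ p0⊥)
    [⅋]  ⊢ (p0 ⅋ p0⊥)
      [Ax]  ⊢ p0, p0⊥
    [Ax]  ⊢ p0, p0⊥

Result: YES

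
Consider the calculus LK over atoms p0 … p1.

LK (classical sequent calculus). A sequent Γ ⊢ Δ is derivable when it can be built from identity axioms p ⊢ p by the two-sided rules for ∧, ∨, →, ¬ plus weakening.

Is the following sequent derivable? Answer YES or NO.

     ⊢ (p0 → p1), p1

Truth-table refutation:
  v=00: Γ:[] Δ:[(p0 → p1)=T, p1=F] refutes=False
  v=01: Γ:[] Δ:[(p0 → p1)=T, p1=T] refutes=False
  v=10: Γ:[] Δ:[(p0 → p1)=F, p1=F] refutes=True  ← countermodel

Result: NO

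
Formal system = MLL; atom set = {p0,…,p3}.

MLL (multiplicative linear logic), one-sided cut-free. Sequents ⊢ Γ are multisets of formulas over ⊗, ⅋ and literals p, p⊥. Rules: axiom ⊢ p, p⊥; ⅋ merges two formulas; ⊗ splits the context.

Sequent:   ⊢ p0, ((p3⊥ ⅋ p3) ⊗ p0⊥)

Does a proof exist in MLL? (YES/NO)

Derivation trace:
[⊗]  ⊢ p0, ((p3⊥ ⅋ p3) ⊗ p0⊥)
  [⅋]  ⊢ (p3⊥ ⅋ p3)
    [Ax]  ⊢ p3, p3⊥
  [Ax]  ⊢ p0, p0⊥

Result: YES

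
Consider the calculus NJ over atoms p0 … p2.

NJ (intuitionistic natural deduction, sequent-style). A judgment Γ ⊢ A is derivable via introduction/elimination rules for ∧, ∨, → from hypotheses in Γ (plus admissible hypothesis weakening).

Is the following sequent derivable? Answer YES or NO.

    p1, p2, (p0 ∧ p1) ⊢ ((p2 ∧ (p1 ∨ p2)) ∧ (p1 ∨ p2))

Derivation (root first):
[∧I] p1, p2, (p0 ∧ p1) ⊢ ((p2 ∧ (p1 ∨ p2)) ∧ (p1 ∨ p2))
  [∧I] p2 ⊢ (p2 ∧ (p1 ∨ p2))
    [Ax] p2 ⊢ p2
    [∨I₂] p2 ⊢ (p1 ∨ p2)
      [Ax] p2 ⊢ p2
  [∨I₂] p2, (p0 ∧ p1), p1 ⊢ (p1 ∨ p2)
    [Wk] p2, (p0 ∧ p1), p1 ⊢ p2
      [Wk] p2, (p0 ∧ p1) ⊢ p2
        [Ax] p2 ⊢ p2

Result: YES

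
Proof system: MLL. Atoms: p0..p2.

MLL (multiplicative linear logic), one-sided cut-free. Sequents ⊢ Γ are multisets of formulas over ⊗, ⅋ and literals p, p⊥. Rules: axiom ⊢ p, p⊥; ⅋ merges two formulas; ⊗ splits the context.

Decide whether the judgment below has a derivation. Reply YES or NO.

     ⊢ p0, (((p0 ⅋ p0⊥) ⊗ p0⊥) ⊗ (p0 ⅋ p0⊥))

Proof tree:
[⊗]  ⊢ p0, (((p0 ⅋ p0⊥) ⊗ p0⊥) ⊗ (p0 ⅋ p0⊥))
  [⊗]  ⊢ p0, ((p0 ⅋ p0⊥) ⊗ p0⊥)
    [⅋]  ⊢ (p0 ⅋ p0⊥)
      [Ax]  ⊢ p0, p0⊥
    [Ax]  ⊢ p0, p0⊥
  [⅋]  ⊢ (p0 ⅋ p0⊥)
    [Ax]  ⊢ p0, p0⊥

Result: YES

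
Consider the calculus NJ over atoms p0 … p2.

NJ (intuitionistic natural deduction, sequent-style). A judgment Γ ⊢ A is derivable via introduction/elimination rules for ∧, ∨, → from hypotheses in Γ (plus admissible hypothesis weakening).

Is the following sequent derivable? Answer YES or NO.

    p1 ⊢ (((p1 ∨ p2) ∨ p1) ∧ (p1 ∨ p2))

Derivation trace:
[∧I] p1 ⊢ (((p1 ∨ p2) ∨ p1) ∧ (p1 ∨ p2))
  [∨I₁] p1 ⊢ ((p1 ∨ p2) ∨ p1)
    [∨I₁] p1 ⊢ (p1 ∨ p2)
      [Ax] p1 ⊢ p1
  [∨I₁] p1 ⊢ (p1 ∨ p2)
    [Ax] p1 ⊢ p1

Result: YES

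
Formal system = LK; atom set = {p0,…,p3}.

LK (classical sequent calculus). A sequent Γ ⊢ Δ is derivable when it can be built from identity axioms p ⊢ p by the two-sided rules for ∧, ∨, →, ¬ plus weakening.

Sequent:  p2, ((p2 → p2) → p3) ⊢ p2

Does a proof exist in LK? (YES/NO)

Proof tree:
[→L] p2, ((p2 → p2) → p3) ⊢ p2
  [→R]  ⊢ (p2 → p2)
    [Ax] p2 ⊢ p2
  [WL] p2, p3 ⊢ p2
    [Ax] p2 ⊢ p2

Result: YES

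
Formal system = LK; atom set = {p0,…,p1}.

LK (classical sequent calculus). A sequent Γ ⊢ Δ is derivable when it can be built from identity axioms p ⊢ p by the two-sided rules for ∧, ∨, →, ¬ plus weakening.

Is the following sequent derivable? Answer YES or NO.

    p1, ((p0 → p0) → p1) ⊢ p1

Derivation trace:
[→L] p1, ((p0 → p0) → p1) ⊢ p1
  [→R]  ⊢ (p0 → p0)
    [Ax] p0 ⊢ p0
  [WL] p1, p1 ⊢ p1
    [Ax] p1 ⊢ p1

Result: YES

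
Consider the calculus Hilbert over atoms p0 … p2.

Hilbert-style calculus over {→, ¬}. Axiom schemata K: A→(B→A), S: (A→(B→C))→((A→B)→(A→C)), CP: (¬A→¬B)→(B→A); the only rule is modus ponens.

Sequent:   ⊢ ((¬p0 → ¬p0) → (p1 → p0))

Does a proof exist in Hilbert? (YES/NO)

Search for a countermodel by truth-table:
  v=000: Γ:[] Δ:[((¬p0 → ¬p0) → (p1 → p0))=T] refutes=False
  v=001: Γ:[] Δ:[((¬p0 → ¬p0) → (p1 → p0))=T] refutes=False
  v=010: Γ:[] Δ:[((¬p0 → ¬p0) → (p1 → p0))=F] refutes=True  ← countermodel

Result: NO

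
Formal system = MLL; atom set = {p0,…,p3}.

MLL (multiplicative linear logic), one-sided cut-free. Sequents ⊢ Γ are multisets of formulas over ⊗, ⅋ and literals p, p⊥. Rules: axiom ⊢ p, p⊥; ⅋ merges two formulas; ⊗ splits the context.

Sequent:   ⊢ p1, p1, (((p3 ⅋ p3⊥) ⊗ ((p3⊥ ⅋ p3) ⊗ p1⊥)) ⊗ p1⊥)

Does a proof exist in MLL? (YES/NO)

Derivation trace:
[⊗]  ⊢ p1, p1, (((p3 ⅋ p3⊥) ⊗ ((p3⊥ ⅋ p3) ⊗ p1⊥)) ⊗ p1⊥)
  [⊗]  ⊢ p1, ((p3 ⅋ p3⊥) ⊗ ((p3⊥ ⅋ p3) ⊗ p1⊥))
    [⅋]  ⊢ (p3 ⅋ p3⊥)
      [Ax]  ⊢ p3, p3⊥
    [⊗]  ⊢ p1, ((p3⊥ ⅋ p3) ⊗ p1⊥)
      [⅋]  ⊢ (p3⊥ ⅋ p3)
        [Ax]  ⊢ p3, p3⊥
      [Ax]  ⊢ p1, p1⊥
  [Ax]  ⊢ p1, p1⊥

Result: YES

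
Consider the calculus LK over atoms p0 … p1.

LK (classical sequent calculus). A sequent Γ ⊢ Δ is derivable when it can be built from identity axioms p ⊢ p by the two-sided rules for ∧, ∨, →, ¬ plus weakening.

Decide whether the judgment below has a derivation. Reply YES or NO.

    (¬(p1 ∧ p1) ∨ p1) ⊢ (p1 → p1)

Derivation trace:
[→R] (¬(p1 ∧ p1) ∨ p1) ⊢ (p1 → p1)
  [∨L] p1, (¬(p1 ∧ p1) ∨ p1) ⊢ p1
    [¬L] p1, ¬(p1 ∧ p1) ⊢ 
      [∧R] p1 ⊢ (p1 ∧ p1)
        [Ax] p1 ⊢ p1
        [Ax] p1 ⊢ p1
    [Ax] p1 ⊢ p1

Result: YES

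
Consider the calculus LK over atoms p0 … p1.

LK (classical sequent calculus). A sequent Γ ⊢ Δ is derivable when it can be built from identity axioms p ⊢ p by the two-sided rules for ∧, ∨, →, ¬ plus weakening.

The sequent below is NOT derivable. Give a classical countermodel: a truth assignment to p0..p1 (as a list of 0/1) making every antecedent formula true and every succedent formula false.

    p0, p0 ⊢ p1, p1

Truth-table refutation:
  v=00: Γ:[p0=F, p0=F] Δ:[p1=F, p1=F] refutes=False
  v=01: Γ:[p0=F, p0=F] Δ:[p1=T, p1=T] refutes=False
  v=10: Γ:[p0=T, p0=T] Δ:[p1=F, p1=F] refutes=True  ← countermodel

Result: [1, 0]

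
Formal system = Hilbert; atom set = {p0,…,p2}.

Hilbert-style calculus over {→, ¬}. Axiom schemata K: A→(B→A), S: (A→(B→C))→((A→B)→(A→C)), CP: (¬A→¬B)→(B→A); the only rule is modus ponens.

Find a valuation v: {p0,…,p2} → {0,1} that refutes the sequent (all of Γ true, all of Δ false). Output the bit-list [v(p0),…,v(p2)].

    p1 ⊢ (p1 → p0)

Enumerate valuations to refute Γ ⊢ Δ:
  v=000: Γ:[p1=F] Δ:[(p1 → p0)=T] refutes=False
  v=001: Γ:[p1=F] Δ:[(p1 → p0)=T] refutes=False
  v=010: Γ:[p1=T] Δ:[(p1 → p0)=F] refutes=True  ← countermodel

Result: [0, 1, 0]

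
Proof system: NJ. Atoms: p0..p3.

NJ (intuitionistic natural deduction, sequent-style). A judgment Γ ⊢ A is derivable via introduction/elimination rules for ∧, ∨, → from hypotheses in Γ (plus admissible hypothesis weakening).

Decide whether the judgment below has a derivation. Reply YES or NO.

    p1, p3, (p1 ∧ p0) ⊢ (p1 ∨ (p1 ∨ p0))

Proof tree:
[Wk] p1, p3, (p1 ∧ p0) ⊢ (p1 ∨ (p1 ∨ p0))
  [∨I₂] p1, p3 ⊢ (p1 ∨ (p1 ∨ p0))
    [Wk] p1, p3 ⊢ (p1 ∨ p0)
      [∨I₁] p1 ⊢ (p1 ∨ p0)
        [Ax] p1 ⊢ p1

Result: YES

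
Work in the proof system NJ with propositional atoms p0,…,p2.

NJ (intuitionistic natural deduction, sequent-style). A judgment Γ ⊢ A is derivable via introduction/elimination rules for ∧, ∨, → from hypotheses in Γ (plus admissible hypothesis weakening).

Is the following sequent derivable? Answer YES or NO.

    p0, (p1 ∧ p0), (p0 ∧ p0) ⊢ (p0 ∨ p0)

Derivation (root first):
[Wk] p0, (p1 ∧ p0), (p0 ∧ p0) ⊢ (p0 ∨ p0)
  [∨I₂] p0, (p1 ∧ p0) ⊢ (p0 ∨ p0)
    [Wk] p0, (p1 ∧ p0) ⊢ p0
      [Ax] p0 ⊢ p0

Result: YES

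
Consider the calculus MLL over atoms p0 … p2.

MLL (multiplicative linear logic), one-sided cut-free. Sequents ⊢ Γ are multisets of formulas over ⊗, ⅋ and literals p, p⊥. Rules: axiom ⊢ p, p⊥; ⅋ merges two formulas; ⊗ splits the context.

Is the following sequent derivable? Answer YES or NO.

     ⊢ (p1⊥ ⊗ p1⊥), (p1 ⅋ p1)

Proof tree:
[⅋]  ⊢ (p1⊥ ⊗ p1⊥), (p1 ⅋ p1)
  [⊗]  ⊢ p1, p1, (p1⊥ ⊗ p1⊥)
    [Ax]  ⊢ p1, p1⊥
    [Ax]  ⊢ p1, p1⊥

Result: YES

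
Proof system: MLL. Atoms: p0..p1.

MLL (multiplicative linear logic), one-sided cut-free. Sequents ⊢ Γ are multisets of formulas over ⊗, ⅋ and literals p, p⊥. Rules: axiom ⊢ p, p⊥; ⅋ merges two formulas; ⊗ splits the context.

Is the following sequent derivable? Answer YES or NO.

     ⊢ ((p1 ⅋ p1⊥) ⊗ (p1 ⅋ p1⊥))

Derivation trace:
[⊗]  ⊢ ((p1 ⅋ p1⊥) ⊗ (p1 ⅋ p1⊥))
  [⅋]  ⊢ (p1 ⅋ p1⊥)
    [Ax]  ⊢ p1, p1⊥
  [⅋]  ⊢ (p1 ⅋ p1⊥)
    [Ax]  ⊢ p1, p1⊥

Result: YES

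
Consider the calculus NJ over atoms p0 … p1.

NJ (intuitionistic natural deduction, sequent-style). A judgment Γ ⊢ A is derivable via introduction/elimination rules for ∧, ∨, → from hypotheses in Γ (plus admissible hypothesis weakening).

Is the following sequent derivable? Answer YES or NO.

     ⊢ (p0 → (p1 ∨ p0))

Derivation (root first):
[→I]  ⊢ (p0 → (p1 ∨ p0))
  [∨I₂] p0 ⊢ (p1 ∨ p0)
    [Ax] p0 ⊢ p0

Result: YES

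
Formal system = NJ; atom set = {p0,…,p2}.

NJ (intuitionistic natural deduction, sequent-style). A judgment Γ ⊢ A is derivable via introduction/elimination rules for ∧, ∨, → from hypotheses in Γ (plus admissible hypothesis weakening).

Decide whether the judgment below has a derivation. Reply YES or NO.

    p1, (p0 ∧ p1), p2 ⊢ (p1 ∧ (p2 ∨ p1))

Derivation (root first):
[∧I] p1, (p0 ∧ p1), p2 ⊢ (p1 ∧ (p2 ∨ p1))
  [Wk] p1, p1, (p0 ∧ p1) ⊢ p1
    [Wk] p1, p1 ⊢ p1
      [Ax] p1 ⊢ p1
  [∨I₁] p2 ⊢ (p2 ∨ p1)
    [Ax] p2 ⊢ p2

Result: YES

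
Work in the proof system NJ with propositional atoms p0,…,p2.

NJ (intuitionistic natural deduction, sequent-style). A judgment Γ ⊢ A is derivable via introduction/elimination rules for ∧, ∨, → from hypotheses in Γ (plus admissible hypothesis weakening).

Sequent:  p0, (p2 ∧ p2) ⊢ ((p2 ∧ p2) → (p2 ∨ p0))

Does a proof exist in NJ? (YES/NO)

Proof tree:
[→I] p0, (p2 ∧ p2) ⊢ ((p2 ∧ p2) → (p2 ∨ p0))
  [Wk] p0, (p2 ∧ p2), (p2 ∧ p2) ⊢ (p2 ∨ p0)
    [Wk] p0, (p2 ∧ p2) ⊢ (p2 ∨ p0)
      [∨I₂] p0 ⊢ (p2 ∨ p0)
        [Ax] p0 ⊢ p0

Result: YES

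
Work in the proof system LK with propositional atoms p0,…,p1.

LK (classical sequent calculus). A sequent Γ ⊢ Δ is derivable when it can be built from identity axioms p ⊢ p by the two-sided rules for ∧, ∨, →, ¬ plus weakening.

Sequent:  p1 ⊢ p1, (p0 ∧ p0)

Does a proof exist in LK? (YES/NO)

Proof tree:
[∧R] p1 ⊢ p1, (p0 ∧ p0)
  [WR] p1 ⊢ p1, p0
    [Ax] p1 ⊢ p1
  [WR] p1 ⊢ p1, p0
    [Ax] p1 ⊢ p1

Result: YES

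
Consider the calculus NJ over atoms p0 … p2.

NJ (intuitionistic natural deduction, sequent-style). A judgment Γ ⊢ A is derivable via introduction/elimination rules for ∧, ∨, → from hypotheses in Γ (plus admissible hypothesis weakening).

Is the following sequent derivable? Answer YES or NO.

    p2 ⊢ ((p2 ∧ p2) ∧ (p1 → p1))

Derivation trace:
[∧I] p2 ⊢ ((p2 ∧ p2) ∧ (p1 → p1))
  [∧I] p2 ⊢ (p2 ∧ p2)
    [Ax] p2 ⊢ p2
    [Ax] p2 ⊢ p2
  [→I]  ⊢ (p1 → p1)
    [Ax] p1 ⊢ p1

Result: YES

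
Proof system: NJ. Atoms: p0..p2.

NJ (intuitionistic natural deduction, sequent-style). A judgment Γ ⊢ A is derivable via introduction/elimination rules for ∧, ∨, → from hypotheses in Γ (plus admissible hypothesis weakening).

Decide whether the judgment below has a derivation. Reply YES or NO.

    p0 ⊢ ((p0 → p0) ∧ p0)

Derivation (root first):
[∧I] p0 ⊢ ((p0 → p0) ∧ p0)
  [→I]  ⊢ (p0 → p0)
    [Ax] p0 ⊢ p0
  [Ax] p0 ⊢ p0

Result: YES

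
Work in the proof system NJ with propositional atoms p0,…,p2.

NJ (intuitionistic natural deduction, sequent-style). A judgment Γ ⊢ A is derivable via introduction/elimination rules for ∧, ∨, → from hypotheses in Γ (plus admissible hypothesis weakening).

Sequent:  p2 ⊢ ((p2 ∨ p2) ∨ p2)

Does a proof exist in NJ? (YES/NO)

Derivation trace:
[∨I₁] p2 ⊢ ((p2 ∨ p2) ∨ p2)
  [∨I₁] p2 ⊢ (p2 ∨ p2)
    [Ax] p2 ⊢ p2

Result: YES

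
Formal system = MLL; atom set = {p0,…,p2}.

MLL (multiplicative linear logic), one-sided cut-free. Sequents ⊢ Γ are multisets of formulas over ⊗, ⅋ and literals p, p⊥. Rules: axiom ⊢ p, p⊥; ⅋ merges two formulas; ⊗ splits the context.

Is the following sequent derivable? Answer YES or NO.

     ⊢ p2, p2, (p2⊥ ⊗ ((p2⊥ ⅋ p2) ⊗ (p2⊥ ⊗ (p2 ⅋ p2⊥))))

Derivation (root first):
[⊗]  ⊢ p2, p2, (p2⊥ ⊗ ((p2⊥ ⅋ p2) ⊗ (p2⊥ ⊗ (p2 ⅋ p2⊥))))
  [Ax]  ⊢ p2, p2⊥
  [⊗]  ⊢ p2, ((p2⊥ ⅋ p2) ⊗ (p2⊥ ⊗ (p2 ⅋ p2⊥)))
    [⅋]  ⊢ (p2⊥ ⅋ p2)
      [Ax]  ⊢ p2, p2⊥
    [⊗]  ⊢ p2, (p2⊥ ⊗ (p2 ⅋ p2⊥))
      [Ax]  ⊢ p2, p2⊥
      [⅋]  ⊢ (p2 ⅋ p2⊥)
        [Ax]  ⊢ p2, p2⊥

Result: YES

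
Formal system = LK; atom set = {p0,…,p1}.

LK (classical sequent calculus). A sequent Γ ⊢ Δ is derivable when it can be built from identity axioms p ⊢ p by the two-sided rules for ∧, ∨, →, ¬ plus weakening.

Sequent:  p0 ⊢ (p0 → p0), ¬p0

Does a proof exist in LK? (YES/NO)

Proof tree:
[WL] p0 ⊢ (p0 → p0), ¬p0
  [¬R]  ⊢ (p0 → p0), ¬p0
    [→R] p0 ⊢ (p0 → p0)
      [WL] p0, p0 ⊢ p0
        [Ax] p0 ⊢ p0

Result: YES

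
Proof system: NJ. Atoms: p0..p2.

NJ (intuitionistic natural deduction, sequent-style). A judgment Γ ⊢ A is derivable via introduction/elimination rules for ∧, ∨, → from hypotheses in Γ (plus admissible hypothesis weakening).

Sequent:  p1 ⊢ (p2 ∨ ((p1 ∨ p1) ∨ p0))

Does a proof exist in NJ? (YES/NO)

Derivation trace:
[∨I₂] p1 ⊢ (p2 ∨ ((p1 ∨ p1) ∨ p0))
  [∨I₁] p1 ⊢ ((p1 ∨ p1) ∨ p0)
    [∨I₂] p1 ⊢ (p1 ∨ p1)
      [Ax] p1 ⊢ p1

Result: YES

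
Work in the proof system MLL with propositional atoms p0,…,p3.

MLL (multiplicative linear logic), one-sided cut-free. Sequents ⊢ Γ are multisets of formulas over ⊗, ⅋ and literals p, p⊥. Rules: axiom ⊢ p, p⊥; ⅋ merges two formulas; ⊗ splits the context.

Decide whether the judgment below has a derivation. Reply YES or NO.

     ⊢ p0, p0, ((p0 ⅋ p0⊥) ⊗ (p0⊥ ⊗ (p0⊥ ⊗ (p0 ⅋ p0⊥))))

Derivation (root first):
[⊗]  ⊢ p0, p0, ((p0 ⅋ p0⊥) ⊗ (p0⊥ ⊗ (p0⊥ ⊗ (p0 ⅋ p0⊥))))
  [⅋]  ⊢ (p0 ⅋ p0⊥)
    [Ax]  ⊢ p0, p0⊥
  [⊗]  ⊢ p0, p0, (p0⊥ ⊗ (p0⊥ ⊗ (p0 ⅋ p0⊥)))
    [Ax]  ⊢ p0, p0⊥
    [⊗]  ⊢ p0, (p0⊥ ⊗ (p0 ⅋ p0⊥))
      [Ax]  ⊢ p0, p0⊥
      [⅋]  ⊢ (p0 ⅋ p0⊥)
        [Ax]  ⊢ p0, p0⊥

Result: YES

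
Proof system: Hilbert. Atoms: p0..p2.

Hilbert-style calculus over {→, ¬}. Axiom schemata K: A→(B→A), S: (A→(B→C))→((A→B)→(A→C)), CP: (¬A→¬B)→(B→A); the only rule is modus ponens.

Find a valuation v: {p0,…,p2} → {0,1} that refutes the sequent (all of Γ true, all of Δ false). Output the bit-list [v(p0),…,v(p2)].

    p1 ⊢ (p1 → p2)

Search for a countermodel by truth-table:
  v=000: Γ:[p1=F] Δ:[(p1 → p2)=T] refutes=False
  v=001: Γ:[p1=F] Δ:[(p1 → p2)=T] refutes=False
  v=010: Γ:[p1=T] Δ:[(p1 → p2)=F] refutes=True  ← countermodel

Result: [0, 1, 0]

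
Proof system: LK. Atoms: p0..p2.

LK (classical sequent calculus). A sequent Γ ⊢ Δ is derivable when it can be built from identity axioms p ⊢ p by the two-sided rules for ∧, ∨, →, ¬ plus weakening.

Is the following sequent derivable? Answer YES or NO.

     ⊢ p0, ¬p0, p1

Derivation (root first):
[WR]  ⊢ p0, ¬p0, p1
  [¬R]  ⊢ p0, ¬p0
    [Ax] p0 ⊢ p0

Result: YES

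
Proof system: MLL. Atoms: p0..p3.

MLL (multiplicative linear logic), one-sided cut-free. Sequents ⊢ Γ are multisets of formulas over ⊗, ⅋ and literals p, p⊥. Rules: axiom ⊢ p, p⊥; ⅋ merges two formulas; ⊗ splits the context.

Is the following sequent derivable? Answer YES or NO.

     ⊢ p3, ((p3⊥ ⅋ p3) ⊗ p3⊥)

Derivation (root first):
[⊗]  ⊢ p3, ((p3⊥ ⅋ p3) ⊗ p3⊥)
  [⅋]  ⊢ (p3⊥ ⅋ p3)
    [Ax]  ⊢ p3, p3⊥
  [Ax]  ⊢ p3, p3⊥

Result: YES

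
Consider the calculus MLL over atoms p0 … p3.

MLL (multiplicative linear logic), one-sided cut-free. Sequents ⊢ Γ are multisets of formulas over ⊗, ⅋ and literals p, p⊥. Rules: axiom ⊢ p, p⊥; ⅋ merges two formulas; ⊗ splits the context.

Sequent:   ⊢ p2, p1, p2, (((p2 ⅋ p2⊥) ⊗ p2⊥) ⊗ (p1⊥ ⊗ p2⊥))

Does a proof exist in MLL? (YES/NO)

Proof tree:
[⊗]  ⊢ p2, p1, p2, (((p2 ⅋ p2⊥) ⊗ p2⊥) ⊗ (p1⊥ ⊗ p2⊥))
  [⊗]  ⊢ p2, ((p2 ⅋ p2⊥) ⊗ p2⊥)
    [⅋]  ⊢ (p2 ⅋ p2⊥)
      [Ax]  ⊢ p2, p2⊥
    [Ax]  ⊢ p2, p2⊥
  [⊗]  ⊢ p1, p2, (p1⊥ ⊗ p2⊥)
    [Ax]  ⊢ p1, p1⊥
    [Ax]  ⊢ p2, p2⊥

Result: YES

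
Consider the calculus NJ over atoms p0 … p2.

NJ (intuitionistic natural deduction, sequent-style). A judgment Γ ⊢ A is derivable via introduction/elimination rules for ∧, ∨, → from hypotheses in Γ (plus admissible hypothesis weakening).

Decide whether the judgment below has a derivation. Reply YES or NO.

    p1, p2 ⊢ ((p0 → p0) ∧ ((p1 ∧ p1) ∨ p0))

Derivation (root first):
[∧I] p1, p2 ⊢ ((p0 → p0) ∧ ((p1 ∧ p1) ∨ p0))
  [→I]  ⊢ (p0 → p0)
    [Ax] p0 ⊢ p0
  [Wk] p1, p2 ⊢ ((p1 ∧ p1) ∨ p0)
    [∨I₁] p1 ⊢ ((p1 ∧ p1) ∨ p0)
      [∧I] p1 ⊢ (p1 ∧ p1)
        [Ax] p1 ⊢ p1
        [Ax] p1 ⊢ p1

Result: YES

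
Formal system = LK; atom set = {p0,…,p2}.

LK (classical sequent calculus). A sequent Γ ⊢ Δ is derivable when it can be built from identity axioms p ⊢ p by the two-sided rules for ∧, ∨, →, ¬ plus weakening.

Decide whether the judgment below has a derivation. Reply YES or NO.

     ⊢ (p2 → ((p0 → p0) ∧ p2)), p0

Proof tree:
[WR]  ⊢ (p2 → ((p0 → p0) ∧ p2)), p0
  [→R]  ⊢ (p2 → ((p0 → p0) ∧ p2))
    [∧R] p2 ⊢ ((p0 → p0) ∧ p2)
      [→R]  ⊢ (p0 → p0)
        [Ax] p0 ⊢ p0
      [Ax] p2 ⊢ p2

Result: YES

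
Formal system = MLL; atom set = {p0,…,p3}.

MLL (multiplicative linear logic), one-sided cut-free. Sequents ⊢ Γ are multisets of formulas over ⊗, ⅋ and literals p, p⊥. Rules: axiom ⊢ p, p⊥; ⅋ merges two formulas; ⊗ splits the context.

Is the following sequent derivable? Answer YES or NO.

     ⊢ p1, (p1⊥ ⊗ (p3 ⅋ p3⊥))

Derivation (root first):
[⊗]  ⊢ p1, (p1⊥ ⊗ (p3 ⅋ p3⊥))
  [Ax]  ⊢ p1, p1⊥
  [⅋]  ⊢ (p3 ⅋ p3⊥)
    [Ax]  ⊢ p3, p3⊥

Result: YES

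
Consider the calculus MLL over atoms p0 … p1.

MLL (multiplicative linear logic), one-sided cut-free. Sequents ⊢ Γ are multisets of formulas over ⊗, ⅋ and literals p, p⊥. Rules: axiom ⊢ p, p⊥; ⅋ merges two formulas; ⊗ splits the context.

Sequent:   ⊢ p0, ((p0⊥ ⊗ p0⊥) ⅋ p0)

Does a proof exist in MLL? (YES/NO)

Derivation trace:
[⅋]  ⊢ p0, ((p0⊥ ⊗ p0⊥) ⅋ p0)
  [⊗]  ⊢ p0, p0, (p0⊥ ⊗ p0⊥)
    [Ax]  ⊢ p0, p0⊥
    [Ax]  ⊢ p0, p0⊥

Result: YES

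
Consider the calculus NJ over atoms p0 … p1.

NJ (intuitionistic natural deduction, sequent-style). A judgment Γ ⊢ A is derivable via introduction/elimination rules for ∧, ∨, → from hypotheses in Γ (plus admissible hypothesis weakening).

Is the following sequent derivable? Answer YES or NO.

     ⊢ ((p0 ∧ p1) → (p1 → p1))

Proof tree:
[→I]  ⊢ ((p0 ∧ p1) → (p1 → p1))
  [Wk] (p0 ∧ p1) ⊢ (p1 → p1)
    [→I]  ⊢ (p1 → p1)
      [Ax] p1 ⊢ p1

Result: YES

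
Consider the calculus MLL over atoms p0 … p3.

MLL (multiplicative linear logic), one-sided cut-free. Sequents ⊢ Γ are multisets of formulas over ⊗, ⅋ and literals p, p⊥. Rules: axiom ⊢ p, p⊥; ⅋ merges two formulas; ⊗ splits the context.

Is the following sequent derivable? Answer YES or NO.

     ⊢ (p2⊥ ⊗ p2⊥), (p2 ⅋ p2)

Derivation trace:
[⅋]  ⊢ (p2⊥ ⊗ p2⊥), (p2 ⅋ p2)
  [⊗]  ⊢ p2, p2, (p2⊥ ⊗ p2⊥)
    [Ax]  ⊢ p2, p2⊥
    [Ax]  ⊢ p2, p2⊥

Result: YES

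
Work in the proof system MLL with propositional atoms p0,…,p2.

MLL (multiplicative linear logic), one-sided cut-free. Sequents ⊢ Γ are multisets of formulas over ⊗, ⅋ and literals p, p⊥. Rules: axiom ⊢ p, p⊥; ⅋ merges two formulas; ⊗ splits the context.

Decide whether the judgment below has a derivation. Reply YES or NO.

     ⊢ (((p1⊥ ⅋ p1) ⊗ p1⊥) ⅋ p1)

Derivation (root first):
[⅋]  ⊢ (((p1⊥ ⅋ p1) ⊗ p1⊥) ⅋ p1)
  [⊗]  ⊢ p1, ((p1⊥ ⅋ p1) ⊗ p1⊥)
    [⅋]  ⊢ (p1⊥ ⅋ p1)
      [Ax]  ⊢ p1, p1⊥
    [Ax]  ⊢ p1, p1⊥

Result: YES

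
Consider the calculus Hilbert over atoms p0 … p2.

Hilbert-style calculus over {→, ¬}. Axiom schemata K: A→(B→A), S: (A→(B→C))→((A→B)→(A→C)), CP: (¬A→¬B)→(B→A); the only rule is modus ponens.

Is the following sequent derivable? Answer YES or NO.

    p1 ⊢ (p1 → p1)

Proof tree:
[MP] p1 ⊢ (p1 → p1)
  [K]  ⊢ (p1 → (p1 → p1))
  [MP] p1 ⊢ p1
    [MP] p1 ⊢ (p1 → p1)
      [K]  ⊢ (p1 → (p1 → p1))
      [Hyp] p1 ⊢ p1
    [Hyp] p1 ⊢ p1

Result: YES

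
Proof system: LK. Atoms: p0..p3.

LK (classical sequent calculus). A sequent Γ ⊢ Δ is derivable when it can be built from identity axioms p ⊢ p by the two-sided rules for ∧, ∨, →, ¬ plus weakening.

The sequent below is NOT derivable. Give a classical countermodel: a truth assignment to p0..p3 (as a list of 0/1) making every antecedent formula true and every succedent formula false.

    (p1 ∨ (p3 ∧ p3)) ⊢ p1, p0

Search for a countermodel by truth-table:
  v=0000: Γ:[(p1 ∨ (p3 ∧ p3))=F] Δ:[p1=F, p0=F] refutes=False
  v=0001: Γ:[(p1 ∨ (p3 ∧ p3))=T] Δ:[p1=F, p0=F] refutes=True  ← countermodel

Result: [0, 0, 0, 1]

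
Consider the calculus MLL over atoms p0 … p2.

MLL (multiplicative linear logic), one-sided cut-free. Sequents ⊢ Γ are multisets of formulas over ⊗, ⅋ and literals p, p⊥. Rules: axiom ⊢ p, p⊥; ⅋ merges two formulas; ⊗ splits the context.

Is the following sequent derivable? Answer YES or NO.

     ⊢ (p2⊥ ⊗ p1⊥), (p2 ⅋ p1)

Derivation (root first):
[⅋]  ⊢ (p2⊥ ⊗ p1⊥), (p2 ⅋ p1)
  [⊗]  ⊢ p2, p1, (p2⊥ ⊗ p1⊥)
    [Ax]  ⊢ p2, p2⊥
    [Ax]  ⊢ p1, p1⊥

Result: YES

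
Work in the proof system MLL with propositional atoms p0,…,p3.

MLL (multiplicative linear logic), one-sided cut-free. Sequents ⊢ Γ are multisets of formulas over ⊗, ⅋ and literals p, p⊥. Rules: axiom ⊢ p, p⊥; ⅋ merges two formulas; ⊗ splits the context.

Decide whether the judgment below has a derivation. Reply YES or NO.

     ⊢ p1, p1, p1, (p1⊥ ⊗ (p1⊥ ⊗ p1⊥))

Derivation trace:
[⊗]  ⊢ p1, p1, p1, (p1⊥ ⊗ (p1⊥ ⊗ p1⊥))
  [Ax]  ⊢ p1, p1⊥
  [⊗]  ⊢ p1, p1, (p1⊥ ⊗ p1⊥)
    [Ax]  ⊢ p1, p1⊥
    [Ax]  ⊢ p1, p1⊥

Result: YES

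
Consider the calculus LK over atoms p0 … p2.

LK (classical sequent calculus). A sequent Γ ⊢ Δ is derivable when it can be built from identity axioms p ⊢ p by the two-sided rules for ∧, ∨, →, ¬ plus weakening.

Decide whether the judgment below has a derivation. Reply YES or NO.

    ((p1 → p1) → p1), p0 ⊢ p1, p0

Derivation trace:
[WL] ((p1 → p1) → p1), p0 ⊢ p1, p0
  [WR] ((p1 → p1) → p1) ⊢ p1, p0
    [→L] ((p1 → p1) → p1) ⊢ p1
      [→R]  ⊢ (p1 → p1)
        [Ax] p1 ⊢ p1
      [Ax] p1 ⊢ p1

Result: YES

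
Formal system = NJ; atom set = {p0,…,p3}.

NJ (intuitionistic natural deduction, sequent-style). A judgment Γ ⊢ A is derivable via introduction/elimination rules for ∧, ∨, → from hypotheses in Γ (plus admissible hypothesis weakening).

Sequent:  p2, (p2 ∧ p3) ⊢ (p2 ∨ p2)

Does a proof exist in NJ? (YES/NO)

Derivation (root first):
[Wk] p2, (p2 ∧ p3) ⊢ (p2 ∨ p2)
  [∨I₁] p2 ⊢ (p2 ∨ p2)
    [Ax] p2 ⊢ p2

Result: YES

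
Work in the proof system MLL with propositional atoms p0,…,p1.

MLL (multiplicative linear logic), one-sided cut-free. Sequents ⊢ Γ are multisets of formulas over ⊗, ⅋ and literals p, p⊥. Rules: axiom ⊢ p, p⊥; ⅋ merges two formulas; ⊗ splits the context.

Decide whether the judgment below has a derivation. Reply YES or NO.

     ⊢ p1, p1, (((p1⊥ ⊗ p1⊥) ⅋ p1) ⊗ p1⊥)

Derivation trace:
[⊗]  ⊢ p1, p1, (((p1⊥ ⊗ p1⊥) ⅋ p1) ⊗ p1⊥)
  [⅋]  ⊢ p1, ((p1⊥ ⊗ p1⊥) ⅋ p1)
    [⊗]  ⊢ p1, p1, (p1⊥ ⊗ p1⊥)
      [Ax]  ⊢ p1, p1⊥
      [Ax]  ⊢ p1, p1⊥
  [Ax]  ⊢ p1, p1⊥

Result: YES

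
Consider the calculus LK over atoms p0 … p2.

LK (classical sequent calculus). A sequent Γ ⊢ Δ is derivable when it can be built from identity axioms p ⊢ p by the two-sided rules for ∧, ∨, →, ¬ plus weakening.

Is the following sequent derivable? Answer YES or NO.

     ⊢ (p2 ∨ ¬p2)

Derivation trace:
[∨R]  ⊢ (p2 ∨ ¬p2)
  [¬R]  ⊢ p2, ¬p2
    [Ax] p2 ⊢ p2

Result: YES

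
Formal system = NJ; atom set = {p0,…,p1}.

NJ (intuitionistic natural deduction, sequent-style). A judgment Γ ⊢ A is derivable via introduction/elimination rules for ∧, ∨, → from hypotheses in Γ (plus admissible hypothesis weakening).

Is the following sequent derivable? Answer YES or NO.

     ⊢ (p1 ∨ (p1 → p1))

Derivation (root first):
[∨I₂]  ⊢ (p1 ∨ (p1 → p1))
  [→I]  ⊢ (p1 → p1)
    [Ax] p1 ⊢ p1

Result: YES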